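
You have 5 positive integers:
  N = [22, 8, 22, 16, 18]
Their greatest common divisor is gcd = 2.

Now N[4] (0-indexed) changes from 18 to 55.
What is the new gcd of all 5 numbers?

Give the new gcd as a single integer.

Answer: 1

Derivation:
Numbers: [22, 8, 22, 16, 18], gcd = 2
Change: index 4, 18 -> 55
gcd of the OTHER numbers (without index 4): gcd([22, 8, 22, 16]) = 2
New gcd = gcd(g_others, new_val) = gcd(2, 55) = 1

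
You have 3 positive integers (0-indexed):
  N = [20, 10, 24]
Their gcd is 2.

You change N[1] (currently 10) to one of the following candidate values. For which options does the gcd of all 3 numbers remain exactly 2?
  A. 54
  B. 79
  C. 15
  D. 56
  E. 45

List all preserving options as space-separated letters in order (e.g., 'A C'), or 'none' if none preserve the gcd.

Answer: A

Derivation:
Old gcd = 2; gcd of others (without N[1]) = 4
New gcd for candidate v: gcd(4, v). Preserves old gcd iff gcd(4, v) = 2.
  Option A: v=54, gcd(4,54)=2 -> preserves
  Option B: v=79, gcd(4,79)=1 -> changes
  Option C: v=15, gcd(4,15)=1 -> changes
  Option D: v=56, gcd(4,56)=4 -> changes
  Option E: v=45, gcd(4,45)=1 -> changes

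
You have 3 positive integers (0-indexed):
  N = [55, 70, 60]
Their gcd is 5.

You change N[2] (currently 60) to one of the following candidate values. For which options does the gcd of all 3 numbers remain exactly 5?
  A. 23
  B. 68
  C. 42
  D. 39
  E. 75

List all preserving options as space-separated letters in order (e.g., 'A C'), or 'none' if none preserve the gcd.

Answer: E

Derivation:
Old gcd = 5; gcd of others (without N[2]) = 5
New gcd for candidate v: gcd(5, v). Preserves old gcd iff gcd(5, v) = 5.
  Option A: v=23, gcd(5,23)=1 -> changes
  Option B: v=68, gcd(5,68)=1 -> changes
  Option C: v=42, gcd(5,42)=1 -> changes
  Option D: v=39, gcd(5,39)=1 -> changes
  Option E: v=75, gcd(5,75)=5 -> preserves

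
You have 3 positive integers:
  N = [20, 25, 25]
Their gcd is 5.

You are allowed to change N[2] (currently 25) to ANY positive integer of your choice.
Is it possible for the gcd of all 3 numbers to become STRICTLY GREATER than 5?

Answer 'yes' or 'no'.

Answer: no

Derivation:
Current gcd = 5
gcd of all OTHER numbers (without N[2]=25): gcd([20, 25]) = 5
The new gcd after any change is gcd(5, new_value).
This can be at most 5.
Since 5 = old gcd 5, the gcd can only stay the same or decrease.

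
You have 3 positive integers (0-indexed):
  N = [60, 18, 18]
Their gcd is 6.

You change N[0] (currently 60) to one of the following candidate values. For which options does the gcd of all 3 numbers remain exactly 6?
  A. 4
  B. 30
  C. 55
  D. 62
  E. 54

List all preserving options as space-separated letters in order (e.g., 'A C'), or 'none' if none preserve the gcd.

Old gcd = 6; gcd of others (without N[0]) = 18
New gcd for candidate v: gcd(18, v). Preserves old gcd iff gcd(18, v) = 6.
  Option A: v=4, gcd(18,4)=2 -> changes
  Option B: v=30, gcd(18,30)=6 -> preserves
  Option C: v=55, gcd(18,55)=1 -> changes
  Option D: v=62, gcd(18,62)=2 -> changes
  Option E: v=54, gcd(18,54)=18 -> changes

Answer: B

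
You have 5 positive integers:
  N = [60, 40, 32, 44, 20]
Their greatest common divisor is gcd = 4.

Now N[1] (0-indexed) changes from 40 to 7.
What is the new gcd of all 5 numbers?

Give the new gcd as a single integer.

Numbers: [60, 40, 32, 44, 20], gcd = 4
Change: index 1, 40 -> 7
gcd of the OTHER numbers (without index 1): gcd([60, 32, 44, 20]) = 4
New gcd = gcd(g_others, new_val) = gcd(4, 7) = 1

Answer: 1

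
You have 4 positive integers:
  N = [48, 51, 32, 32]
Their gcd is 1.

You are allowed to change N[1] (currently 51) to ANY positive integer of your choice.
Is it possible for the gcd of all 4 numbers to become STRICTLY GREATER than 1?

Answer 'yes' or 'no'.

Current gcd = 1
gcd of all OTHER numbers (without N[1]=51): gcd([48, 32, 32]) = 16
The new gcd after any change is gcd(16, new_value).
This can be at most 16.
Since 16 > old gcd 1, the gcd CAN increase (e.g., set N[1] = 16).

Answer: yes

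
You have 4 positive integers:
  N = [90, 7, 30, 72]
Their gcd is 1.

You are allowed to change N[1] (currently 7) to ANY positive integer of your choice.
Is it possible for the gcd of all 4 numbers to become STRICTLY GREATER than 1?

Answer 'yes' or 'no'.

Current gcd = 1
gcd of all OTHER numbers (without N[1]=7): gcd([90, 30, 72]) = 6
The new gcd after any change is gcd(6, new_value).
This can be at most 6.
Since 6 > old gcd 1, the gcd CAN increase (e.g., set N[1] = 6).

Answer: yes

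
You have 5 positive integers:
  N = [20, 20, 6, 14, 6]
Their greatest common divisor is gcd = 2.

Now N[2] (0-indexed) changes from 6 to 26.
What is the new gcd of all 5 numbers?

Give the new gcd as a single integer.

Numbers: [20, 20, 6, 14, 6], gcd = 2
Change: index 2, 6 -> 26
gcd of the OTHER numbers (without index 2): gcd([20, 20, 14, 6]) = 2
New gcd = gcd(g_others, new_val) = gcd(2, 26) = 2

Answer: 2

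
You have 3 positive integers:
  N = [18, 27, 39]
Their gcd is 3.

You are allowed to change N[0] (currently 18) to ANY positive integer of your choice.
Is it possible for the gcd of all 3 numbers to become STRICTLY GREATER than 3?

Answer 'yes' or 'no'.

Current gcd = 3
gcd of all OTHER numbers (without N[0]=18): gcd([27, 39]) = 3
The new gcd after any change is gcd(3, new_value).
This can be at most 3.
Since 3 = old gcd 3, the gcd can only stay the same or decrease.

Answer: no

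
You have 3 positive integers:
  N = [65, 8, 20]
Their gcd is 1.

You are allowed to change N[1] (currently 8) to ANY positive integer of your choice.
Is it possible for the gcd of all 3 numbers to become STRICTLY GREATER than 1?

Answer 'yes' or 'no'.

Current gcd = 1
gcd of all OTHER numbers (without N[1]=8): gcd([65, 20]) = 5
The new gcd after any change is gcd(5, new_value).
This can be at most 5.
Since 5 > old gcd 1, the gcd CAN increase (e.g., set N[1] = 5).

Answer: yes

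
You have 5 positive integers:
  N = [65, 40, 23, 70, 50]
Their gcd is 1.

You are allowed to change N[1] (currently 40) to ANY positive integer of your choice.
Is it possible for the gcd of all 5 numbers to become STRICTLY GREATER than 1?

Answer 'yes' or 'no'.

Answer: no

Derivation:
Current gcd = 1
gcd of all OTHER numbers (without N[1]=40): gcd([65, 23, 70, 50]) = 1
The new gcd after any change is gcd(1, new_value).
This can be at most 1.
Since 1 = old gcd 1, the gcd can only stay the same or decrease.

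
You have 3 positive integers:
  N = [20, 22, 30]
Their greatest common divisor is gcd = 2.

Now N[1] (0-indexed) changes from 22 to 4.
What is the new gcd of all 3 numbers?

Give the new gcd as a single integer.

Answer: 2

Derivation:
Numbers: [20, 22, 30], gcd = 2
Change: index 1, 22 -> 4
gcd of the OTHER numbers (without index 1): gcd([20, 30]) = 10
New gcd = gcd(g_others, new_val) = gcd(10, 4) = 2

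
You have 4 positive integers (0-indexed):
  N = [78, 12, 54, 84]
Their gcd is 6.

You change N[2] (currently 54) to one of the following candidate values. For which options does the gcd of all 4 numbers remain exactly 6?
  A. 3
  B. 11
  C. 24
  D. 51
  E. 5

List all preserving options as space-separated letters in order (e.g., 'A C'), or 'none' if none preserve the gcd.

Old gcd = 6; gcd of others (without N[2]) = 6
New gcd for candidate v: gcd(6, v). Preserves old gcd iff gcd(6, v) = 6.
  Option A: v=3, gcd(6,3)=3 -> changes
  Option B: v=11, gcd(6,11)=1 -> changes
  Option C: v=24, gcd(6,24)=6 -> preserves
  Option D: v=51, gcd(6,51)=3 -> changes
  Option E: v=5, gcd(6,5)=1 -> changes

Answer: C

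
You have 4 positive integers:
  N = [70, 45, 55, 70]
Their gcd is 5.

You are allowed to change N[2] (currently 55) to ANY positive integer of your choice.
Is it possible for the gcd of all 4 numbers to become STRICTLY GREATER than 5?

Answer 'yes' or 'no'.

Answer: no

Derivation:
Current gcd = 5
gcd of all OTHER numbers (without N[2]=55): gcd([70, 45, 70]) = 5
The new gcd after any change is gcd(5, new_value).
This can be at most 5.
Since 5 = old gcd 5, the gcd can only stay the same or decrease.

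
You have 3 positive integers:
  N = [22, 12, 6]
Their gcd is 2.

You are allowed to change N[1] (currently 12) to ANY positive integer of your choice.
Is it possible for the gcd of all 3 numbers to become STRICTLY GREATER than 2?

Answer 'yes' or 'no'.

Answer: no

Derivation:
Current gcd = 2
gcd of all OTHER numbers (without N[1]=12): gcd([22, 6]) = 2
The new gcd after any change is gcd(2, new_value).
This can be at most 2.
Since 2 = old gcd 2, the gcd can only stay the same or decrease.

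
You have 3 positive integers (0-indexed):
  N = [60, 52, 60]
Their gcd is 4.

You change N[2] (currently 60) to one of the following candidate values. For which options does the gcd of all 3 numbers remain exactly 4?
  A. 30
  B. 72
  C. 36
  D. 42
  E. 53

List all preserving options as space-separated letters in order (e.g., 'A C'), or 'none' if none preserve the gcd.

Answer: B C

Derivation:
Old gcd = 4; gcd of others (without N[2]) = 4
New gcd for candidate v: gcd(4, v). Preserves old gcd iff gcd(4, v) = 4.
  Option A: v=30, gcd(4,30)=2 -> changes
  Option B: v=72, gcd(4,72)=4 -> preserves
  Option C: v=36, gcd(4,36)=4 -> preserves
  Option D: v=42, gcd(4,42)=2 -> changes
  Option E: v=53, gcd(4,53)=1 -> changes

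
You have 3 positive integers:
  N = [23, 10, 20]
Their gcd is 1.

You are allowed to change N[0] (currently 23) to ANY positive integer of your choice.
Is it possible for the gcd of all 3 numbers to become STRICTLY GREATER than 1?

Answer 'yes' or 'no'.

Answer: yes

Derivation:
Current gcd = 1
gcd of all OTHER numbers (without N[0]=23): gcd([10, 20]) = 10
The new gcd after any change is gcd(10, new_value).
This can be at most 10.
Since 10 > old gcd 1, the gcd CAN increase (e.g., set N[0] = 10).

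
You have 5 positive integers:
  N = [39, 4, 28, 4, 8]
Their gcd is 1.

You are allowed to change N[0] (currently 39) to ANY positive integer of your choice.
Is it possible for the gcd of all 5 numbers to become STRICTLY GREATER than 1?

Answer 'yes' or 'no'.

Answer: yes

Derivation:
Current gcd = 1
gcd of all OTHER numbers (without N[0]=39): gcd([4, 28, 4, 8]) = 4
The new gcd after any change is gcd(4, new_value).
This can be at most 4.
Since 4 > old gcd 1, the gcd CAN increase (e.g., set N[0] = 4).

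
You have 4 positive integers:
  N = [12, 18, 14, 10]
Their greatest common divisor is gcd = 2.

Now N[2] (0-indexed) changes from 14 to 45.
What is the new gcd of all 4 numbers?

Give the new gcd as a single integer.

Numbers: [12, 18, 14, 10], gcd = 2
Change: index 2, 14 -> 45
gcd of the OTHER numbers (without index 2): gcd([12, 18, 10]) = 2
New gcd = gcd(g_others, new_val) = gcd(2, 45) = 1

Answer: 1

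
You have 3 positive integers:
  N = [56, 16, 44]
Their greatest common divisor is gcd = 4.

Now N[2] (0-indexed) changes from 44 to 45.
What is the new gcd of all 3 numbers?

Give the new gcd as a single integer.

Numbers: [56, 16, 44], gcd = 4
Change: index 2, 44 -> 45
gcd of the OTHER numbers (without index 2): gcd([56, 16]) = 8
New gcd = gcd(g_others, new_val) = gcd(8, 45) = 1

Answer: 1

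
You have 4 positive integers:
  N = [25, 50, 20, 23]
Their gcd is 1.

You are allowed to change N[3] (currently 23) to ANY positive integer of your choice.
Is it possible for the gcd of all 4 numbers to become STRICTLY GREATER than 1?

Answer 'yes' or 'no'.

Answer: yes

Derivation:
Current gcd = 1
gcd of all OTHER numbers (without N[3]=23): gcd([25, 50, 20]) = 5
The new gcd after any change is gcd(5, new_value).
This can be at most 5.
Since 5 > old gcd 1, the gcd CAN increase (e.g., set N[3] = 5).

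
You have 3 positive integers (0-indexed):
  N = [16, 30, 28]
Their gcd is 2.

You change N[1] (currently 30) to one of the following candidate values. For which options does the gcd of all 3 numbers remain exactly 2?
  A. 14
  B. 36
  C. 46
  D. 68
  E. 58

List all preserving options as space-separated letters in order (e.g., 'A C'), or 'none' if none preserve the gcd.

Old gcd = 2; gcd of others (without N[1]) = 4
New gcd for candidate v: gcd(4, v). Preserves old gcd iff gcd(4, v) = 2.
  Option A: v=14, gcd(4,14)=2 -> preserves
  Option B: v=36, gcd(4,36)=4 -> changes
  Option C: v=46, gcd(4,46)=2 -> preserves
  Option D: v=68, gcd(4,68)=4 -> changes
  Option E: v=58, gcd(4,58)=2 -> preserves

Answer: A C E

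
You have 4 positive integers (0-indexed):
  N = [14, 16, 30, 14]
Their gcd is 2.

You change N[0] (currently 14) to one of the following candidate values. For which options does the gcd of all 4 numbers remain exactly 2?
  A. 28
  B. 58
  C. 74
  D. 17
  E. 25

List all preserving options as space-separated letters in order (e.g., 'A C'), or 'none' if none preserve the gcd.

Old gcd = 2; gcd of others (without N[0]) = 2
New gcd for candidate v: gcd(2, v). Preserves old gcd iff gcd(2, v) = 2.
  Option A: v=28, gcd(2,28)=2 -> preserves
  Option B: v=58, gcd(2,58)=2 -> preserves
  Option C: v=74, gcd(2,74)=2 -> preserves
  Option D: v=17, gcd(2,17)=1 -> changes
  Option E: v=25, gcd(2,25)=1 -> changes

Answer: A B C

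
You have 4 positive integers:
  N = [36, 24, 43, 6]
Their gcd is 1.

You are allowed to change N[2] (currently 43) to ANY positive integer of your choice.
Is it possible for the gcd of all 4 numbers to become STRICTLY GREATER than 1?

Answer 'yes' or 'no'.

Current gcd = 1
gcd of all OTHER numbers (without N[2]=43): gcd([36, 24, 6]) = 6
The new gcd after any change is gcd(6, new_value).
This can be at most 6.
Since 6 > old gcd 1, the gcd CAN increase (e.g., set N[2] = 6).

Answer: yes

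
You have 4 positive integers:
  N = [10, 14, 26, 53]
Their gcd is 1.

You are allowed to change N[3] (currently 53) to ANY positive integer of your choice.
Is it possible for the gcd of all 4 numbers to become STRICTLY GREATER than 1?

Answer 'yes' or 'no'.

Current gcd = 1
gcd of all OTHER numbers (without N[3]=53): gcd([10, 14, 26]) = 2
The new gcd after any change is gcd(2, new_value).
This can be at most 2.
Since 2 > old gcd 1, the gcd CAN increase (e.g., set N[3] = 2).

Answer: yes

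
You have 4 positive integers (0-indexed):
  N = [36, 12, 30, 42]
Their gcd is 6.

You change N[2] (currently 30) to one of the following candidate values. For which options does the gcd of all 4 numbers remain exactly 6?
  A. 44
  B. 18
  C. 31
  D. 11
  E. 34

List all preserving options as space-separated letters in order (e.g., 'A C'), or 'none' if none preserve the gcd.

Old gcd = 6; gcd of others (without N[2]) = 6
New gcd for candidate v: gcd(6, v). Preserves old gcd iff gcd(6, v) = 6.
  Option A: v=44, gcd(6,44)=2 -> changes
  Option B: v=18, gcd(6,18)=6 -> preserves
  Option C: v=31, gcd(6,31)=1 -> changes
  Option D: v=11, gcd(6,11)=1 -> changes
  Option E: v=34, gcd(6,34)=2 -> changes

Answer: B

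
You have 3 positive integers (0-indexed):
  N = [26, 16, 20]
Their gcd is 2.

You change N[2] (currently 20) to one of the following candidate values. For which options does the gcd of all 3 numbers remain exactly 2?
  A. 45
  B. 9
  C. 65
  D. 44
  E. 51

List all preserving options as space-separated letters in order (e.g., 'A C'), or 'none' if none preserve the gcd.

Old gcd = 2; gcd of others (without N[2]) = 2
New gcd for candidate v: gcd(2, v). Preserves old gcd iff gcd(2, v) = 2.
  Option A: v=45, gcd(2,45)=1 -> changes
  Option B: v=9, gcd(2,9)=1 -> changes
  Option C: v=65, gcd(2,65)=1 -> changes
  Option D: v=44, gcd(2,44)=2 -> preserves
  Option E: v=51, gcd(2,51)=1 -> changes

Answer: D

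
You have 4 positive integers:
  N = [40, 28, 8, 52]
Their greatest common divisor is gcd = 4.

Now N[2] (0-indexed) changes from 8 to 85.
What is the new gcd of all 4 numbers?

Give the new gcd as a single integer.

Numbers: [40, 28, 8, 52], gcd = 4
Change: index 2, 8 -> 85
gcd of the OTHER numbers (without index 2): gcd([40, 28, 52]) = 4
New gcd = gcd(g_others, new_val) = gcd(4, 85) = 1

Answer: 1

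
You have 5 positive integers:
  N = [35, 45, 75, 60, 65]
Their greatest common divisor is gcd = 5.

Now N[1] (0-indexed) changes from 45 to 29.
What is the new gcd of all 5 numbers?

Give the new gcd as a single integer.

Numbers: [35, 45, 75, 60, 65], gcd = 5
Change: index 1, 45 -> 29
gcd of the OTHER numbers (without index 1): gcd([35, 75, 60, 65]) = 5
New gcd = gcd(g_others, new_val) = gcd(5, 29) = 1

Answer: 1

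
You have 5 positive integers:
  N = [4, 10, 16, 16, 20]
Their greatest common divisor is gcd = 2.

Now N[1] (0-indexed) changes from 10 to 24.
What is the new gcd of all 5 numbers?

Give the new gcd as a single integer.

Answer: 4

Derivation:
Numbers: [4, 10, 16, 16, 20], gcd = 2
Change: index 1, 10 -> 24
gcd of the OTHER numbers (without index 1): gcd([4, 16, 16, 20]) = 4
New gcd = gcd(g_others, new_val) = gcd(4, 24) = 4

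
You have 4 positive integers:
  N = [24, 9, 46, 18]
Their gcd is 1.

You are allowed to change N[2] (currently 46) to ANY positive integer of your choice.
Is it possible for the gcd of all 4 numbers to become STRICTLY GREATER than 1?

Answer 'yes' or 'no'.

Answer: yes

Derivation:
Current gcd = 1
gcd of all OTHER numbers (without N[2]=46): gcd([24, 9, 18]) = 3
The new gcd after any change is gcd(3, new_value).
This can be at most 3.
Since 3 > old gcd 1, the gcd CAN increase (e.g., set N[2] = 3).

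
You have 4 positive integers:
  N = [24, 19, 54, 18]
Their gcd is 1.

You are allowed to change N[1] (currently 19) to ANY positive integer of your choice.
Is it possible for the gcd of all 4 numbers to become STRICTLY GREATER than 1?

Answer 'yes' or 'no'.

Answer: yes

Derivation:
Current gcd = 1
gcd of all OTHER numbers (without N[1]=19): gcd([24, 54, 18]) = 6
The new gcd after any change is gcd(6, new_value).
This can be at most 6.
Since 6 > old gcd 1, the gcd CAN increase (e.g., set N[1] = 6).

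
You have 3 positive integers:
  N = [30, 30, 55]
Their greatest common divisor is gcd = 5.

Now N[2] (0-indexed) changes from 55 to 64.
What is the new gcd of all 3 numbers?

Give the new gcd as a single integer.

Numbers: [30, 30, 55], gcd = 5
Change: index 2, 55 -> 64
gcd of the OTHER numbers (without index 2): gcd([30, 30]) = 30
New gcd = gcd(g_others, new_val) = gcd(30, 64) = 2

Answer: 2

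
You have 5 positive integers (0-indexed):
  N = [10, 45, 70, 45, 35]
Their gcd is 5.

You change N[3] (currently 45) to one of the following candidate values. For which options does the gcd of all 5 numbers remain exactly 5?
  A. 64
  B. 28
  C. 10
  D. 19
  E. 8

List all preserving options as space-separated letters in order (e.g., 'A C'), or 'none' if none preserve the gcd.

Answer: C

Derivation:
Old gcd = 5; gcd of others (without N[3]) = 5
New gcd for candidate v: gcd(5, v). Preserves old gcd iff gcd(5, v) = 5.
  Option A: v=64, gcd(5,64)=1 -> changes
  Option B: v=28, gcd(5,28)=1 -> changes
  Option C: v=10, gcd(5,10)=5 -> preserves
  Option D: v=19, gcd(5,19)=1 -> changes
  Option E: v=8, gcd(5,8)=1 -> changes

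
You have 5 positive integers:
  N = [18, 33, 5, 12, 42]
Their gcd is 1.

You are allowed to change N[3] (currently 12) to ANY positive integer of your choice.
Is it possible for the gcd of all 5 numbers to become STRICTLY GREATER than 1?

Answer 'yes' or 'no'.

Current gcd = 1
gcd of all OTHER numbers (without N[3]=12): gcd([18, 33, 5, 42]) = 1
The new gcd after any change is gcd(1, new_value).
This can be at most 1.
Since 1 = old gcd 1, the gcd can only stay the same or decrease.

Answer: no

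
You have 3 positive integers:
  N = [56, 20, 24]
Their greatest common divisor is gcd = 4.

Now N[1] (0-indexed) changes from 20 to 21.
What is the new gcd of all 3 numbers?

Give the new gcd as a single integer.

Numbers: [56, 20, 24], gcd = 4
Change: index 1, 20 -> 21
gcd of the OTHER numbers (without index 1): gcd([56, 24]) = 8
New gcd = gcd(g_others, new_val) = gcd(8, 21) = 1

Answer: 1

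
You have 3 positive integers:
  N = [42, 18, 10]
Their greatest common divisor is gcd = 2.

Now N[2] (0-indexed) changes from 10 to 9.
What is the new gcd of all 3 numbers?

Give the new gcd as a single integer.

Numbers: [42, 18, 10], gcd = 2
Change: index 2, 10 -> 9
gcd of the OTHER numbers (without index 2): gcd([42, 18]) = 6
New gcd = gcd(g_others, new_val) = gcd(6, 9) = 3

Answer: 3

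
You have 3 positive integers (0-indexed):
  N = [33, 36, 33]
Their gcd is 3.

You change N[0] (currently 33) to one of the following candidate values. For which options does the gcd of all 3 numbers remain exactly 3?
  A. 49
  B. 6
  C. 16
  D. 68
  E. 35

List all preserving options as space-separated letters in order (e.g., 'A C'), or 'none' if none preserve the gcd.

Old gcd = 3; gcd of others (without N[0]) = 3
New gcd for candidate v: gcd(3, v). Preserves old gcd iff gcd(3, v) = 3.
  Option A: v=49, gcd(3,49)=1 -> changes
  Option B: v=6, gcd(3,6)=3 -> preserves
  Option C: v=16, gcd(3,16)=1 -> changes
  Option D: v=68, gcd(3,68)=1 -> changes
  Option E: v=35, gcd(3,35)=1 -> changes

Answer: B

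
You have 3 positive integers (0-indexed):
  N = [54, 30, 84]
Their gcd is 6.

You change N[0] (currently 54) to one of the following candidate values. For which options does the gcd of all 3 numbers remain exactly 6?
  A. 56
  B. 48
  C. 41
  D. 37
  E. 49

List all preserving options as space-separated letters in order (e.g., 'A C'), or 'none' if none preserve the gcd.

Answer: B

Derivation:
Old gcd = 6; gcd of others (without N[0]) = 6
New gcd for candidate v: gcd(6, v). Preserves old gcd iff gcd(6, v) = 6.
  Option A: v=56, gcd(6,56)=2 -> changes
  Option B: v=48, gcd(6,48)=6 -> preserves
  Option C: v=41, gcd(6,41)=1 -> changes
  Option D: v=37, gcd(6,37)=1 -> changes
  Option E: v=49, gcd(6,49)=1 -> changes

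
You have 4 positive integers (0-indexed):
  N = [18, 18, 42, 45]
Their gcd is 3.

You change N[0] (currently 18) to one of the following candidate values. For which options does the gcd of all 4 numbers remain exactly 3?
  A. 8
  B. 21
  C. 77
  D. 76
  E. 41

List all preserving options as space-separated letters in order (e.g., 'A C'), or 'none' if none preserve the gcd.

Answer: B

Derivation:
Old gcd = 3; gcd of others (without N[0]) = 3
New gcd for candidate v: gcd(3, v). Preserves old gcd iff gcd(3, v) = 3.
  Option A: v=8, gcd(3,8)=1 -> changes
  Option B: v=21, gcd(3,21)=3 -> preserves
  Option C: v=77, gcd(3,77)=1 -> changes
  Option D: v=76, gcd(3,76)=1 -> changes
  Option E: v=41, gcd(3,41)=1 -> changes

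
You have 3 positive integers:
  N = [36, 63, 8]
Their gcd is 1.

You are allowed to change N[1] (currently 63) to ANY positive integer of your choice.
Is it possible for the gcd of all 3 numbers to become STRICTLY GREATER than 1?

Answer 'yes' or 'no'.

Answer: yes

Derivation:
Current gcd = 1
gcd of all OTHER numbers (without N[1]=63): gcd([36, 8]) = 4
The new gcd after any change is gcd(4, new_value).
This can be at most 4.
Since 4 > old gcd 1, the gcd CAN increase (e.g., set N[1] = 4).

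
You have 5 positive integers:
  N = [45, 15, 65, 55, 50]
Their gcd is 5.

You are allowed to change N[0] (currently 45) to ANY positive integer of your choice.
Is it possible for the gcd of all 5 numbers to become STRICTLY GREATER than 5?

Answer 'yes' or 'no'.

Current gcd = 5
gcd of all OTHER numbers (without N[0]=45): gcd([15, 65, 55, 50]) = 5
The new gcd after any change is gcd(5, new_value).
This can be at most 5.
Since 5 = old gcd 5, the gcd can only stay the same or decrease.

Answer: no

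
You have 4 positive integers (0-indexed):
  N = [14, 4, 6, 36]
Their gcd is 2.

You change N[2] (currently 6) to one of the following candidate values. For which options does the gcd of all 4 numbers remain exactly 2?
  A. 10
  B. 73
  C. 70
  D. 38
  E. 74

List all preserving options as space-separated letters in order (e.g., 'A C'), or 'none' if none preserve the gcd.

Old gcd = 2; gcd of others (without N[2]) = 2
New gcd for candidate v: gcd(2, v). Preserves old gcd iff gcd(2, v) = 2.
  Option A: v=10, gcd(2,10)=2 -> preserves
  Option B: v=73, gcd(2,73)=1 -> changes
  Option C: v=70, gcd(2,70)=2 -> preserves
  Option D: v=38, gcd(2,38)=2 -> preserves
  Option E: v=74, gcd(2,74)=2 -> preserves

Answer: A C D E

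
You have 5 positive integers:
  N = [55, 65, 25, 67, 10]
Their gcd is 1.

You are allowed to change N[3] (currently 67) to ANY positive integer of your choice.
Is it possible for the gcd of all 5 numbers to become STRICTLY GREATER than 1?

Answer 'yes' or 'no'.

Current gcd = 1
gcd of all OTHER numbers (without N[3]=67): gcd([55, 65, 25, 10]) = 5
The new gcd after any change is gcd(5, new_value).
This can be at most 5.
Since 5 > old gcd 1, the gcd CAN increase (e.g., set N[3] = 5).

Answer: yes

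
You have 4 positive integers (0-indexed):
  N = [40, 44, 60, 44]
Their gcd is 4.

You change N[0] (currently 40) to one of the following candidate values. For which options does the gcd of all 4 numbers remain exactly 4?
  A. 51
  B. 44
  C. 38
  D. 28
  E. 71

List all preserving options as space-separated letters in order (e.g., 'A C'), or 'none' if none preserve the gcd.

Old gcd = 4; gcd of others (without N[0]) = 4
New gcd for candidate v: gcd(4, v). Preserves old gcd iff gcd(4, v) = 4.
  Option A: v=51, gcd(4,51)=1 -> changes
  Option B: v=44, gcd(4,44)=4 -> preserves
  Option C: v=38, gcd(4,38)=2 -> changes
  Option D: v=28, gcd(4,28)=4 -> preserves
  Option E: v=71, gcd(4,71)=1 -> changes

Answer: B D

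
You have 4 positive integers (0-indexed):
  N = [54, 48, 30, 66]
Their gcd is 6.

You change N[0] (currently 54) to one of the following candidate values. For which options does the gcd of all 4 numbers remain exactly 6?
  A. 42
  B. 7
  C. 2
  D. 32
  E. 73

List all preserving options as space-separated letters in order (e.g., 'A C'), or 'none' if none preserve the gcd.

Old gcd = 6; gcd of others (without N[0]) = 6
New gcd for candidate v: gcd(6, v). Preserves old gcd iff gcd(6, v) = 6.
  Option A: v=42, gcd(6,42)=6 -> preserves
  Option B: v=7, gcd(6,7)=1 -> changes
  Option C: v=2, gcd(6,2)=2 -> changes
  Option D: v=32, gcd(6,32)=2 -> changes
  Option E: v=73, gcd(6,73)=1 -> changes

Answer: A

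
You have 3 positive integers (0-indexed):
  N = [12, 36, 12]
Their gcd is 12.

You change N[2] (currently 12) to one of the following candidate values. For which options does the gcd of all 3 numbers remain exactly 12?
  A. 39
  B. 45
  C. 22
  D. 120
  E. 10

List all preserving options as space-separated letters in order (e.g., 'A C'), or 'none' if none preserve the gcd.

Old gcd = 12; gcd of others (without N[2]) = 12
New gcd for candidate v: gcd(12, v). Preserves old gcd iff gcd(12, v) = 12.
  Option A: v=39, gcd(12,39)=3 -> changes
  Option B: v=45, gcd(12,45)=3 -> changes
  Option C: v=22, gcd(12,22)=2 -> changes
  Option D: v=120, gcd(12,120)=12 -> preserves
  Option E: v=10, gcd(12,10)=2 -> changes

Answer: D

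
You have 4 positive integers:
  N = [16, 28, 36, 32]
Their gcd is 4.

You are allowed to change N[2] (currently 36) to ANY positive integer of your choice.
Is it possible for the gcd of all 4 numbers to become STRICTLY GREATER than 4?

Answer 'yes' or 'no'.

Current gcd = 4
gcd of all OTHER numbers (without N[2]=36): gcd([16, 28, 32]) = 4
The new gcd after any change is gcd(4, new_value).
This can be at most 4.
Since 4 = old gcd 4, the gcd can only stay the same or decrease.

Answer: no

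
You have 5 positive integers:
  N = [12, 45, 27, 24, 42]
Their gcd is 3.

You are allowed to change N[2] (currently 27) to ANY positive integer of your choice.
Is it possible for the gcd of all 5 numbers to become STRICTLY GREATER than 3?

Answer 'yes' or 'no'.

Answer: no

Derivation:
Current gcd = 3
gcd of all OTHER numbers (without N[2]=27): gcd([12, 45, 24, 42]) = 3
The new gcd after any change is gcd(3, new_value).
This can be at most 3.
Since 3 = old gcd 3, the gcd can only stay the same or decrease.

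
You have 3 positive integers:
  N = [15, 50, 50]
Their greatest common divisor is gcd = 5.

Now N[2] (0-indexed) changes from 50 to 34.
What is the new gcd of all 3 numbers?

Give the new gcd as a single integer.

Numbers: [15, 50, 50], gcd = 5
Change: index 2, 50 -> 34
gcd of the OTHER numbers (without index 2): gcd([15, 50]) = 5
New gcd = gcd(g_others, new_val) = gcd(5, 34) = 1

Answer: 1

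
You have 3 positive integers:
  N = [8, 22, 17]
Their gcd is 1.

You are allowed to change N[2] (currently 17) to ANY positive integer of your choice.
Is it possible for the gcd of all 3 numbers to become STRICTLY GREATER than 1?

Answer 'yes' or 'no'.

Answer: yes

Derivation:
Current gcd = 1
gcd of all OTHER numbers (without N[2]=17): gcd([8, 22]) = 2
The new gcd after any change is gcd(2, new_value).
This can be at most 2.
Since 2 > old gcd 1, the gcd CAN increase (e.g., set N[2] = 2).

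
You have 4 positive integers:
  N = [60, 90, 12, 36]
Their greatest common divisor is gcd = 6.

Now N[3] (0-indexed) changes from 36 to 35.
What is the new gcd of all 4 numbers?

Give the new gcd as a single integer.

Numbers: [60, 90, 12, 36], gcd = 6
Change: index 3, 36 -> 35
gcd of the OTHER numbers (without index 3): gcd([60, 90, 12]) = 6
New gcd = gcd(g_others, new_val) = gcd(6, 35) = 1

Answer: 1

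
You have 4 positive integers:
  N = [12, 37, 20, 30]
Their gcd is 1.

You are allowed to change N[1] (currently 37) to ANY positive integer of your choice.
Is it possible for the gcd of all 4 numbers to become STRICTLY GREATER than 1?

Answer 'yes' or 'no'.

Current gcd = 1
gcd of all OTHER numbers (without N[1]=37): gcd([12, 20, 30]) = 2
The new gcd after any change is gcd(2, new_value).
This can be at most 2.
Since 2 > old gcd 1, the gcd CAN increase (e.g., set N[1] = 2).

Answer: yes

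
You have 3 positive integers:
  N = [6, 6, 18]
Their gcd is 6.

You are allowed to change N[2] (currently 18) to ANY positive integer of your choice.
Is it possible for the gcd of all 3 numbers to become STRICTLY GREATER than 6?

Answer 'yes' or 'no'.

Current gcd = 6
gcd of all OTHER numbers (without N[2]=18): gcd([6, 6]) = 6
The new gcd after any change is gcd(6, new_value).
This can be at most 6.
Since 6 = old gcd 6, the gcd can only stay the same or decrease.

Answer: no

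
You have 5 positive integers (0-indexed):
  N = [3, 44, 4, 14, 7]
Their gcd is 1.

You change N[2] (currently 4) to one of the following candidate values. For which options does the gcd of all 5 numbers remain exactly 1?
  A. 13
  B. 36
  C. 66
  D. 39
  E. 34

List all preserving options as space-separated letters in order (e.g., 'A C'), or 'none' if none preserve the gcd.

Answer: A B C D E

Derivation:
Old gcd = 1; gcd of others (without N[2]) = 1
New gcd for candidate v: gcd(1, v). Preserves old gcd iff gcd(1, v) = 1.
  Option A: v=13, gcd(1,13)=1 -> preserves
  Option B: v=36, gcd(1,36)=1 -> preserves
  Option C: v=66, gcd(1,66)=1 -> preserves
  Option D: v=39, gcd(1,39)=1 -> preserves
  Option E: v=34, gcd(1,34)=1 -> preserves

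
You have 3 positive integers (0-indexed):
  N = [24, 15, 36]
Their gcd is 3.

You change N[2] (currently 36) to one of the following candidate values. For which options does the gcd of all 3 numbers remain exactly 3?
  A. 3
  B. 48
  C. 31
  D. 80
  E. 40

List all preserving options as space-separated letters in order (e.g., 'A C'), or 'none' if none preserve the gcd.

Answer: A B

Derivation:
Old gcd = 3; gcd of others (without N[2]) = 3
New gcd for candidate v: gcd(3, v). Preserves old gcd iff gcd(3, v) = 3.
  Option A: v=3, gcd(3,3)=3 -> preserves
  Option B: v=48, gcd(3,48)=3 -> preserves
  Option C: v=31, gcd(3,31)=1 -> changes
  Option D: v=80, gcd(3,80)=1 -> changes
  Option E: v=40, gcd(3,40)=1 -> changes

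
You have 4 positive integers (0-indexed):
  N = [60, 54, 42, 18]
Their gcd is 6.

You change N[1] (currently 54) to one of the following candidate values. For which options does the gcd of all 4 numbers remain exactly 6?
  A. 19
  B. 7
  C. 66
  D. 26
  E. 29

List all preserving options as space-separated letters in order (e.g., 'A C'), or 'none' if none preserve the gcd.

Old gcd = 6; gcd of others (without N[1]) = 6
New gcd for candidate v: gcd(6, v). Preserves old gcd iff gcd(6, v) = 6.
  Option A: v=19, gcd(6,19)=1 -> changes
  Option B: v=7, gcd(6,7)=1 -> changes
  Option C: v=66, gcd(6,66)=6 -> preserves
  Option D: v=26, gcd(6,26)=2 -> changes
  Option E: v=29, gcd(6,29)=1 -> changes

Answer: C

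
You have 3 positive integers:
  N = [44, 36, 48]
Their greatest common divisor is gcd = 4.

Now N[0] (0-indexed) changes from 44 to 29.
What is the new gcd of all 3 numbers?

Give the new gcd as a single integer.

Numbers: [44, 36, 48], gcd = 4
Change: index 0, 44 -> 29
gcd of the OTHER numbers (without index 0): gcd([36, 48]) = 12
New gcd = gcd(g_others, new_val) = gcd(12, 29) = 1

Answer: 1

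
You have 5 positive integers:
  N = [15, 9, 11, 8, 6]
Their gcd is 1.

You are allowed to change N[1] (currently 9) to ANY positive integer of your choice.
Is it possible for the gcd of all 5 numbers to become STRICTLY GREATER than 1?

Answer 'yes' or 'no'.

Answer: no

Derivation:
Current gcd = 1
gcd of all OTHER numbers (without N[1]=9): gcd([15, 11, 8, 6]) = 1
The new gcd after any change is gcd(1, new_value).
This can be at most 1.
Since 1 = old gcd 1, the gcd can only stay the same or decrease.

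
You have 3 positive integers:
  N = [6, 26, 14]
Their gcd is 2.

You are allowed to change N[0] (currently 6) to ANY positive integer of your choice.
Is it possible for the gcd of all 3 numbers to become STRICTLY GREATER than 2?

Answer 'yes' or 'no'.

Current gcd = 2
gcd of all OTHER numbers (without N[0]=6): gcd([26, 14]) = 2
The new gcd after any change is gcd(2, new_value).
This can be at most 2.
Since 2 = old gcd 2, the gcd can only stay the same or decrease.

Answer: no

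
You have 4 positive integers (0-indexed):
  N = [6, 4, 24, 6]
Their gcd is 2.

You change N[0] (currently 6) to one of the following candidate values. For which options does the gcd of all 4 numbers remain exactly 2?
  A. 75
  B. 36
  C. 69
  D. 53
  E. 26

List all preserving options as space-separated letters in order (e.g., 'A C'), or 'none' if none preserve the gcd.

Old gcd = 2; gcd of others (without N[0]) = 2
New gcd for candidate v: gcd(2, v). Preserves old gcd iff gcd(2, v) = 2.
  Option A: v=75, gcd(2,75)=1 -> changes
  Option B: v=36, gcd(2,36)=2 -> preserves
  Option C: v=69, gcd(2,69)=1 -> changes
  Option D: v=53, gcd(2,53)=1 -> changes
  Option E: v=26, gcd(2,26)=2 -> preserves

Answer: B E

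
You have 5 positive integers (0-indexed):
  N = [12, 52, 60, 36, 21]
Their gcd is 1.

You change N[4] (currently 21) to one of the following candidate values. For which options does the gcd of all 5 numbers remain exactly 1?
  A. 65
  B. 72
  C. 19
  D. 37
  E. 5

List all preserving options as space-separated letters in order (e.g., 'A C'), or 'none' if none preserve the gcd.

Old gcd = 1; gcd of others (without N[4]) = 4
New gcd for candidate v: gcd(4, v). Preserves old gcd iff gcd(4, v) = 1.
  Option A: v=65, gcd(4,65)=1 -> preserves
  Option B: v=72, gcd(4,72)=4 -> changes
  Option C: v=19, gcd(4,19)=1 -> preserves
  Option D: v=37, gcd(4,37)=1 -> preserves
  Option E: v=5, gcd(4,5)=1 -> preserves

Answer: A C D E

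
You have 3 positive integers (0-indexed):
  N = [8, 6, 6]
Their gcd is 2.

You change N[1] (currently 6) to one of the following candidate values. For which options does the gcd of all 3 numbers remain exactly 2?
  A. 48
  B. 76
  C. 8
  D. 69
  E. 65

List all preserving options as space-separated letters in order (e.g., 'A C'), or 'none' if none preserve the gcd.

Old gcd = 2; gcd of others (without N[1]) = 2
New gcd for candidate v: gcd(2, v). Preserves old gcd iff gcd(2, v) = 2.
  Option A: v=48, gcd(2,48)=2 -> preserves
  Option B: v=76, gcd(2,76)=2 -> preserves
  Option C: v=8, gcd(2,8)=2 -> preserves
  Option D: v=69, gcd(2,69)=1 -> changes
  Option E: v=65, gcd(2,65)=1 -> changes

Answer: A B C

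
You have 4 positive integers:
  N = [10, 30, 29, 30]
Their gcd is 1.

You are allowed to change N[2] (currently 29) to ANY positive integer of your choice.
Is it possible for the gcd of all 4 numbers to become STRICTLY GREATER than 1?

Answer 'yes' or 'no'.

Current gcd = 1
gcd of all OTHER numbers (without N[2]=29): gcd([10, 30, 30]) = 10
The new gcd after any change is gcd(10, new_value).
This can be at most 10.
Since 10 > old gcd 1, the gcd CAN increase (e.g., set N[2] = 10).

Answer: yes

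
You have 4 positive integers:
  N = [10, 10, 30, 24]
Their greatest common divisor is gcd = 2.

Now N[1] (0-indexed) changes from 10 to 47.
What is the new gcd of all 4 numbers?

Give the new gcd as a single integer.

Answer: 1

Derivation:
Numbers: [10, 10, 30, 24], gcd = 2
Change: index 1, 10 -> 47
gcd of the OTHER numbers (without index 1): gcd([10, 30, 24]) = 2
New gcd = gcd(g_others, new_val) = gcd(2, 47) = 1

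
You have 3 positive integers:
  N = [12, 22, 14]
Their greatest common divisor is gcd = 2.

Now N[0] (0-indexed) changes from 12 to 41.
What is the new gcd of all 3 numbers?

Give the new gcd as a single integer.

Answer: 1

Derivation:
Numbers: [12, 22, 14], gcd = 2
Change: index 0, 12 -> 41
gcd of the OTHER numbers (without index 0): gcd([22, 14]) = 2
New gcd = gcd(g_others, new_val) = gcd(2, 41) = 1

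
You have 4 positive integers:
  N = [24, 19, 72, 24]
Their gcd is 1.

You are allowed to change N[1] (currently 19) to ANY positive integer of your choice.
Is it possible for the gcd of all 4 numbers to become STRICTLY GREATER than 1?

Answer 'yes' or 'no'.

Answer: yes

Derivation:
Current gcd = 1
gcd of all OTHER numbers (without N[1]=19): gcd([24, 72, 24]) = 24
The new gcd after any change is gcd(24, new_value).
This can be at most 24.
Since 24 > old gcd 1, the gcd CAN increase (e.g., set N[1] = 24).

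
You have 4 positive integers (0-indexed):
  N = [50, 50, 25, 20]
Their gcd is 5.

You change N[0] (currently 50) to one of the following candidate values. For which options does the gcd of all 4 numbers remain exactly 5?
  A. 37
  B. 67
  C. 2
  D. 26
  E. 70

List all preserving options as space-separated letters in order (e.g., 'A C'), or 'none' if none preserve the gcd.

Answer: E

Derivation:
Old gcd = 5; gcd of others (without N[0]) = 5
New gcd for candidate v: gcd(5, v). Preserves old gcd iff gcd(5, v) = 5.
  Option A: v=37, gcd(5,37)=1 -> changes
  Option B: v=67, gcd(5,67)=1 -> changes
  Option C: v=2, gcd(5,2)=1 -> changes
  Option D: v=26, gcd(5,26)=1 -> changes
  Option E: v=70, gcd(5,70)=5 -> preserves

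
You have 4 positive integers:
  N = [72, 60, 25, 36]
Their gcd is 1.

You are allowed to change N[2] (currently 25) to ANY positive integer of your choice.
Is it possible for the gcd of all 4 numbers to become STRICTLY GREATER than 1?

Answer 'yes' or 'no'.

Current gcd = 1
gcd of all OTHER numbers (without N[2]=25): gcd([72, 60, 36]) = 12
The new gcd after any change is gcd(12, new_value).
This can be at most 12.
Since 12 > old gcd 1, the gcd CAN increase (e.g., set N[2] = 12).

Answer: yes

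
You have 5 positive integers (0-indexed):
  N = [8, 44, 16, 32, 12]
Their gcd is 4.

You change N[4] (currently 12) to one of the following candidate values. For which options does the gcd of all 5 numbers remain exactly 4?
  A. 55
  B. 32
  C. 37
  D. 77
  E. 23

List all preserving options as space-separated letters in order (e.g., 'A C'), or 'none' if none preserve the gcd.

Old gcd = 4; gcd of others (without N[4]) = 4
New gcd for candidate v: gcd(4, v). Preserves old gcd iff gcd(4, v) = 4.
  Option A: v=55, gcd(4,55)=1 -> changes
  Option B: v=32, gcd(4,32)=4 -> preserves
  Option C: v=37, gcd(4,37)=1 -> changes
  Option D: v=77, gcd(4,77)=1 -> changes
  Option E: v=23, gcd(4,23)=1 -> changes

Answer: B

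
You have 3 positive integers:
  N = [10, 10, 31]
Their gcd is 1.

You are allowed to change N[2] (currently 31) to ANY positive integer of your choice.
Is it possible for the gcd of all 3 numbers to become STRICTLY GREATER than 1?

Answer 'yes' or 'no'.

Answer: yes

Derivation:
Current gcd = 1
gcd of all OTHER numbers (without N[2]=31): gcd([10, 10]) = 10
The new gcd after any change is gcd(10, new_value).
This can be at most 10.
Since 10 > old gcd 1, the gcd CAN increase (e.g., set N[2] = 10).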